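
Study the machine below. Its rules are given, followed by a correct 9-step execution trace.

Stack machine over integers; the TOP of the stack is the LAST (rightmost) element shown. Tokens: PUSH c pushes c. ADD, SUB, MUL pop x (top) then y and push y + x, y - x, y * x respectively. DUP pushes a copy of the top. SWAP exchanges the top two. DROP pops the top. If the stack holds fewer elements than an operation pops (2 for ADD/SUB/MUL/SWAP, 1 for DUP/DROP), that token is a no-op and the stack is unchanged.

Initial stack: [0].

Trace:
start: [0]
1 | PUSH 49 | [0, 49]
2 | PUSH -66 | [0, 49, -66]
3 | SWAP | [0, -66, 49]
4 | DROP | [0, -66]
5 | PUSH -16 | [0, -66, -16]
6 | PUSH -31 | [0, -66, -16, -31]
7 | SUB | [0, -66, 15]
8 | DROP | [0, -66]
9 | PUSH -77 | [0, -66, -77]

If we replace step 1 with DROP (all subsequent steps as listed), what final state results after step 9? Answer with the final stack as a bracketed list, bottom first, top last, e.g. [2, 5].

[-77]

(re-executing from step 1 with the substitution; state before step 1: [0])
1 | DROP | []
2 | PUSH -66 | [-66]
3 | SWAP | [-66]
4 | DROP | []
5 | PUSH -16 | [-16]
6 | PUSH -31 | [-16, -31]
7 | SUB | [15]
8 | DROP | []
9 | PUSH -77 | [-77]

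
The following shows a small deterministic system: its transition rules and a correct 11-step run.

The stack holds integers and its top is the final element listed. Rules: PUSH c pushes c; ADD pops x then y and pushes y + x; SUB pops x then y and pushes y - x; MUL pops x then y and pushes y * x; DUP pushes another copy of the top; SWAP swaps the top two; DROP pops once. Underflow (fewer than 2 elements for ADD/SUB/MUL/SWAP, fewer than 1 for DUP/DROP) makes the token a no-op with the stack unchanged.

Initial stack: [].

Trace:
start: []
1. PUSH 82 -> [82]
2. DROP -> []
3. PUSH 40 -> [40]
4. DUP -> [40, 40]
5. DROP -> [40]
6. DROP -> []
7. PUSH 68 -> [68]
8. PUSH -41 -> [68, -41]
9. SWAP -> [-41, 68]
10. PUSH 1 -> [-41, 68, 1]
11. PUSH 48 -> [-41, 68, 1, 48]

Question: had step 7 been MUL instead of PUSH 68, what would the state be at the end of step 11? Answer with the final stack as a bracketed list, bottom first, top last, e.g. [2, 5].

[-41, 1, 48]

(re-executing from step 7 with the substitution; state before step 7: [])
7. MUL -> []
8. PUSH -41 -> [-41]
9. SWAP -> [-41]
10. PUSH 1 -> [-41, 1]
11. PUSH 48 -> [-41, 1, 48]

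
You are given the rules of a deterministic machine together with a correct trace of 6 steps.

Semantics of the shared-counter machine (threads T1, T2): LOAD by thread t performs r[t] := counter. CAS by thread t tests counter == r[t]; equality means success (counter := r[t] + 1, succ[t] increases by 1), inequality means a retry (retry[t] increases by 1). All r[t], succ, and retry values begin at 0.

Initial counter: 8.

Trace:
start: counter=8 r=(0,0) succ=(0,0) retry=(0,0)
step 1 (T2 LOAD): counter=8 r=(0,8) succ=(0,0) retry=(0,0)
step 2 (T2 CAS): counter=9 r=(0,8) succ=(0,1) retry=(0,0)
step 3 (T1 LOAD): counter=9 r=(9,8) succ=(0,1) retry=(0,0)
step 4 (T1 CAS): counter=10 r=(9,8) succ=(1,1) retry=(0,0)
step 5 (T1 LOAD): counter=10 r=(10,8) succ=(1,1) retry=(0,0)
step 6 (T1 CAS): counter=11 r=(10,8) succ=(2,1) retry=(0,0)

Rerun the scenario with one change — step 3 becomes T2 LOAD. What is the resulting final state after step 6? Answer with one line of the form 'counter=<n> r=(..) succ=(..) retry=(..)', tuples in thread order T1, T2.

counter=10 r=(9,9) succ=(1,1) retry=(1,0)

(re-executing from step 3 with the substitution; state before step 3: counter=9 r=(0,8) succ=(0,1) retry=(0,0))
step 3 (T2 LOAD): counter=9 r=(0,9) succ=(0,1) retry=(0,0)
step 4 (T1 CAS): counter=9 r=(0,9) succ=(0,1) retry=(1,0)
step 5 (T1 LOAD): counter=9 r=(9,9) succ=(0,1) retry=(1,0)
step 6 (T1 CAS): counter=10 r=(9,9) succ=(1,1) retry=(1,0)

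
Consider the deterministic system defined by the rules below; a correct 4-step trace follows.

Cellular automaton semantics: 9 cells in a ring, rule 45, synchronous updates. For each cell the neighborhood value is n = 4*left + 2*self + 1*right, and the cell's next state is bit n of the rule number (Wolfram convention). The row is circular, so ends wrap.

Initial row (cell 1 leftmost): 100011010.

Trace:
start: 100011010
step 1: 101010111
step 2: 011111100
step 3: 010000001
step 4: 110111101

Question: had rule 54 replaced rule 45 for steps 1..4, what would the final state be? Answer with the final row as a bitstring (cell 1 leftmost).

111001110

(re-executing steps 1..4 under rule 54; state before step 1: 100011010)
step 1: 110100111
step 2: 001111000
step 3: 010000100
step 4: 111001110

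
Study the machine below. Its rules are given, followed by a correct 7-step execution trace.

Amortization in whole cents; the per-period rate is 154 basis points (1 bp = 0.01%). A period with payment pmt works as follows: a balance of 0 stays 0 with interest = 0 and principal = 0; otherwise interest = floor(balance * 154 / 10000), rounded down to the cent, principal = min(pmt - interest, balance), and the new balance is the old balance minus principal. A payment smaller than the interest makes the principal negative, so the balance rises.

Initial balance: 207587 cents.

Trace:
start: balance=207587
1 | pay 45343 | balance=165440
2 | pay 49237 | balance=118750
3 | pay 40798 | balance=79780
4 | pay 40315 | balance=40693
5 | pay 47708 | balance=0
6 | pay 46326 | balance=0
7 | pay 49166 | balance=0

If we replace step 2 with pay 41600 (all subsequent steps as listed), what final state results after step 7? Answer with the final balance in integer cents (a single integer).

(re-executing from step 2 with the substitution; state before step 2: balance=165440)
2 | pay 41600 | balance=126387
3 | pay 40798 | balance=87535
4 | pay 40315 | balance=48568
5 | pay 47708 | balance=1607
6 | pay 46326 | balance=0
7 | pay 49166 | balance=0

0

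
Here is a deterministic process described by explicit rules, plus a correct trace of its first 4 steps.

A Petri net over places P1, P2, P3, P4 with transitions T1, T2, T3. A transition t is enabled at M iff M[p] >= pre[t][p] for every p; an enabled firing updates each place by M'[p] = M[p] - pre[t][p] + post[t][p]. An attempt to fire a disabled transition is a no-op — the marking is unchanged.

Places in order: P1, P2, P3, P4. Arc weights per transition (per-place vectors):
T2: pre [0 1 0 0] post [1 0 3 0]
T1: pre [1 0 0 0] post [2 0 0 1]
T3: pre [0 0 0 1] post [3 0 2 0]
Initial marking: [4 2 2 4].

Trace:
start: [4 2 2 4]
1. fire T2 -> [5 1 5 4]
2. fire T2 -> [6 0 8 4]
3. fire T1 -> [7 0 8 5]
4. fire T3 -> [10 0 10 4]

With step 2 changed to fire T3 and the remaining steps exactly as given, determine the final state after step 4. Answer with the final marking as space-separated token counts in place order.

12 1 9 3

(re-executing from step 2 with the substitution; state before step 2: [5 1 5 4])
2. fire T3 -> [8 1 7 3]
3. fire T1 -> [9 1 7 4]
4. fire T3 -> [12 1 9 3]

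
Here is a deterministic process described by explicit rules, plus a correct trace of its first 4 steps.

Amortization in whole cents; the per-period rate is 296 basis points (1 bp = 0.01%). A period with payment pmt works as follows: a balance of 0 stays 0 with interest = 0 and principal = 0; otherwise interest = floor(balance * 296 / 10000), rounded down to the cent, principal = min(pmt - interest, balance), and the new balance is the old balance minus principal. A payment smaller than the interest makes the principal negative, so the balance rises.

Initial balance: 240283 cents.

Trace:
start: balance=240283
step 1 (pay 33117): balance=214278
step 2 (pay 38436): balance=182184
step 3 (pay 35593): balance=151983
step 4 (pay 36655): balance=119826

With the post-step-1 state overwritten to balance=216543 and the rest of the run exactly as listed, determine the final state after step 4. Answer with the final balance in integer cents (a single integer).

state after step 1 := balance=216543
step 2 (pay 38436): balance=184516
step 3 (pay 35593): balance=154384
step 4 (pay 36655): balance=122298

122298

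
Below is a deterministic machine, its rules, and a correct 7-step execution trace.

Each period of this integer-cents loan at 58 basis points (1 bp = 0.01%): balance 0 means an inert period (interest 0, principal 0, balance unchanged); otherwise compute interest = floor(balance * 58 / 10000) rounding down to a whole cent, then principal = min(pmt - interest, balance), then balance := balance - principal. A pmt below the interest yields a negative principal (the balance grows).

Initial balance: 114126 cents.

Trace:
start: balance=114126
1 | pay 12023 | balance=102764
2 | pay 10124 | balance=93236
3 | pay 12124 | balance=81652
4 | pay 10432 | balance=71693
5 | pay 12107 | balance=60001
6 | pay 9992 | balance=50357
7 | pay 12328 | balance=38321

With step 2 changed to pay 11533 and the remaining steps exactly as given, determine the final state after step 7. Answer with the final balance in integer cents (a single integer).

(re-executing from step 2 with the substitution; state before step 2: balance=102764)
2 | pay 11533 | balance=91827
3 | pay 12124 | balance=80235
4 | pay 10432 | balance=70268
5 | pay 12107 | balance=58568
6 | pay 9992 | balance=48915
7 | pay 12328 | balance=36870

36870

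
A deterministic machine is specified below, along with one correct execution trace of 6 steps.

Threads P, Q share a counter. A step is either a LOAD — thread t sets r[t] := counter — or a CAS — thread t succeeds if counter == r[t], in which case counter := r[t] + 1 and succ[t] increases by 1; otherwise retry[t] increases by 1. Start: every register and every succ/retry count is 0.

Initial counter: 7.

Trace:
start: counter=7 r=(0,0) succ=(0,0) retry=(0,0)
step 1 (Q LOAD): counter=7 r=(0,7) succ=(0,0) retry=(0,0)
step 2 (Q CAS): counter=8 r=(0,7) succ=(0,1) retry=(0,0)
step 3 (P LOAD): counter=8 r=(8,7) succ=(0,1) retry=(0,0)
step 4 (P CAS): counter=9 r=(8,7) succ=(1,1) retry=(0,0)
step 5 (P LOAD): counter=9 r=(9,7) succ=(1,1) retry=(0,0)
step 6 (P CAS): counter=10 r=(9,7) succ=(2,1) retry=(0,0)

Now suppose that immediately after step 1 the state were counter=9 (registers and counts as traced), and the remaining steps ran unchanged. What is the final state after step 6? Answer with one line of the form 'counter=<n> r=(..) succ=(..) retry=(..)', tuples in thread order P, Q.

state after step 1 := counter=9 r=(0,7) succ=(0,0) retry=(0,0)
step 2 (Q CAS): counter=9 r=(0,7) succ=(0,0) retry=(0,1)
step 3 (P LOAD): counter=9 r=(9,7) succ=(0,0) retry=(0,1)
step 4 (P CAS): counter=10 r=(9,7) succ=(1,0) retry=(0,1)
step 5 (P LOAD): counter=10 r=(10,7) succ=(1,0) retry=(0,1)
step 6 (P CAS): counter=11 r=(10,7) succ=(2,0) retry=(0,1)

counter=11 r=(10,7) succ=(2,0) retry=(0,1)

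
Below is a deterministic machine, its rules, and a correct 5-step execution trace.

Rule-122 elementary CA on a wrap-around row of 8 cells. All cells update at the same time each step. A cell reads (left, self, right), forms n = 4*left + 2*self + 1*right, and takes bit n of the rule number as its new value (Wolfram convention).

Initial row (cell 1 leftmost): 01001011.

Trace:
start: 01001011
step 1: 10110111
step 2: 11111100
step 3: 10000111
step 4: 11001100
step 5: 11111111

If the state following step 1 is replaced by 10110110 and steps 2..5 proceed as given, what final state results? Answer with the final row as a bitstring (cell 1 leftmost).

11110111

state after step 1 := 10110110
step 2: 01111111
step 3: 11000001
step 4: 01100011
step 5: 11110111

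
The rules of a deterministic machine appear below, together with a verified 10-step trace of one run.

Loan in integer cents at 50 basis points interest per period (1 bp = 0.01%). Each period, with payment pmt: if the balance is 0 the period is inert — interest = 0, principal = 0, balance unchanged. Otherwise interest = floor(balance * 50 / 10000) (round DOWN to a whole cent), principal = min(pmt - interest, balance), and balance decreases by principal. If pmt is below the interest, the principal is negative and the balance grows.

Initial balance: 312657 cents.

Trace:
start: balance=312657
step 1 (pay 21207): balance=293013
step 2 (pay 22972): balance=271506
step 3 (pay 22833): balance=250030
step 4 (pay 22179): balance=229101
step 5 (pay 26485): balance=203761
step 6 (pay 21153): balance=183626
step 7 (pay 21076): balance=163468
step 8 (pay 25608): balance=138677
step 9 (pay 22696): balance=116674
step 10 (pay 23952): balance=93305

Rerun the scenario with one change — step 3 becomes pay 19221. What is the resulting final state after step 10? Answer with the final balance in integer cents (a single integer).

(re-executing from step 3 with the substitution; state before step 3: balance=271506)
step 3 (pay 19221): balance=253642
step 4 (pay 22179): balance=232731
step 5 (pay 26485): balance=207409
step 6 (pay 21153): balance=187293
step 7 (pay 21076): balance=167153
step 8 (pay 25608): balance=142380
step 9 (pay 22696): balance=120395
step 10 (pay 23952): balance=97044

97044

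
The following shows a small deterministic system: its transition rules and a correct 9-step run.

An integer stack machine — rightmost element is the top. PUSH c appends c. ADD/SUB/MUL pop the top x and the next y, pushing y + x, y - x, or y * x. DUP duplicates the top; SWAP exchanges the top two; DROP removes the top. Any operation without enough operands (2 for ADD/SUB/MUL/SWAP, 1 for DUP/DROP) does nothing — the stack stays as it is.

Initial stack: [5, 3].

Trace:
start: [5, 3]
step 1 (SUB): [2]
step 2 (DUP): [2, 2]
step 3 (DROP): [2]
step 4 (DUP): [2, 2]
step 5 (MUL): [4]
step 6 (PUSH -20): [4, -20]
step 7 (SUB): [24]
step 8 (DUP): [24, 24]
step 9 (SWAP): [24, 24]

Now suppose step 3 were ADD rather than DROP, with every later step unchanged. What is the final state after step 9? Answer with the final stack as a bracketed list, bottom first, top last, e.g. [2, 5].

(re-executing from step 3 with the substitution; state before step 3: [2, 2])
step 3 (ADD): [4]
step 4 (DUP): [4, 4]
step 5 (MUL): [16]
step 6 (PUSH -20): [16, -20]
step 7 (SUB): [36]
step 8 (DUP): [36, 36]
step 9 (SWAP): [36, 36]

[36, 36]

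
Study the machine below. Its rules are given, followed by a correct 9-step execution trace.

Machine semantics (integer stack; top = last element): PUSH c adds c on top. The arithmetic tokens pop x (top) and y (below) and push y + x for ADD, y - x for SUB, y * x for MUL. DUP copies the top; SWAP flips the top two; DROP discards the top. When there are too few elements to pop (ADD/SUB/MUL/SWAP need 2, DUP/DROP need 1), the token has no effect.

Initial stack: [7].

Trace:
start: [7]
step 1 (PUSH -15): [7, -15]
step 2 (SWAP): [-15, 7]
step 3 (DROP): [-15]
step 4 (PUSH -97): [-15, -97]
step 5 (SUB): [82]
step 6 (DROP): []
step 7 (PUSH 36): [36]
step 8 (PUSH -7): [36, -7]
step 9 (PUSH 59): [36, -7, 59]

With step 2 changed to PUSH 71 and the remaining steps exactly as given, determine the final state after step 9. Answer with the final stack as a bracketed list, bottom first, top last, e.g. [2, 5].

[7, 36, -7, 59]

(re-executing from step 2 with the substitution; state before step 2: [7, -15])
step 2 (PUSH 71): [7, -15, 71]
step 3 (DROP): [7, -15]
step 4 (PUSH -97): [7, -15, -97]
step 5 (SUB): [7, 82]
step 6 (DROP): [7]
step 7 (PUSH 36): [7, 36]
step 8 (PUSH -7): [7, 36, -7]
step 9 (PUSH 59): [7, 36, -7, 59]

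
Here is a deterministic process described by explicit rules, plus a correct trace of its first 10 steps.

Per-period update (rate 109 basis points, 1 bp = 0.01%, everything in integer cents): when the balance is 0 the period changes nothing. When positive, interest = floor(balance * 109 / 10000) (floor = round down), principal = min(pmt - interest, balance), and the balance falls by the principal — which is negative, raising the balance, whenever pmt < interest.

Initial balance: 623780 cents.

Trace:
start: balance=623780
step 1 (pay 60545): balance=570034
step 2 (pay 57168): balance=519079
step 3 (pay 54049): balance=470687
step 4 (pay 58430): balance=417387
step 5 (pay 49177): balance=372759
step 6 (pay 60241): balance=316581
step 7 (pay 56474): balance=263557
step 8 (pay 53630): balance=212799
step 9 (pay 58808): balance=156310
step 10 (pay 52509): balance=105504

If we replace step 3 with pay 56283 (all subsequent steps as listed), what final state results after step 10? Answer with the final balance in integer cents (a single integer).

103094

(re-executing from step 3 with the substitution; state before step 3: balance=519079)
step 3 (pay 56283): balance=468453
step 4 (pay 58430): balance=415129
step 5 (pay 49177): balance=370476
step 6 (pay 60241): balance=314273
step 7 (pay 56474): balance=261224
step 8 (pay 53630): balance=210441
step 9 (pay 58808): balance=153926
step 10 (pay 52509): balance=103094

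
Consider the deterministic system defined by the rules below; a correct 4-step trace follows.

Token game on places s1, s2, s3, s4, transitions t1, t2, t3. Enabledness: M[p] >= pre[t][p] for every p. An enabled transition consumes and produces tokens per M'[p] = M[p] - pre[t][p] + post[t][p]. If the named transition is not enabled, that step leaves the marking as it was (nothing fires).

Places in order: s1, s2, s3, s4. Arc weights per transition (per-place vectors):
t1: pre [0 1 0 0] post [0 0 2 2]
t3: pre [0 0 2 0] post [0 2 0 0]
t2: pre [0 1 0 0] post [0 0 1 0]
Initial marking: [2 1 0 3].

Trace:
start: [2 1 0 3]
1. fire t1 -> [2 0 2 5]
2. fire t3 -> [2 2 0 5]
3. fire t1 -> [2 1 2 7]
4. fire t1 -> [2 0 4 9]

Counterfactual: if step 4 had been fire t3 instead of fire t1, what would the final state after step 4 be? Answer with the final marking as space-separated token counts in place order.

2 3 0 7

(re-executing from step 4 with the substitution; state before step 4: [2 1 2 7])
4. fire t3 -> [2 3 0 7]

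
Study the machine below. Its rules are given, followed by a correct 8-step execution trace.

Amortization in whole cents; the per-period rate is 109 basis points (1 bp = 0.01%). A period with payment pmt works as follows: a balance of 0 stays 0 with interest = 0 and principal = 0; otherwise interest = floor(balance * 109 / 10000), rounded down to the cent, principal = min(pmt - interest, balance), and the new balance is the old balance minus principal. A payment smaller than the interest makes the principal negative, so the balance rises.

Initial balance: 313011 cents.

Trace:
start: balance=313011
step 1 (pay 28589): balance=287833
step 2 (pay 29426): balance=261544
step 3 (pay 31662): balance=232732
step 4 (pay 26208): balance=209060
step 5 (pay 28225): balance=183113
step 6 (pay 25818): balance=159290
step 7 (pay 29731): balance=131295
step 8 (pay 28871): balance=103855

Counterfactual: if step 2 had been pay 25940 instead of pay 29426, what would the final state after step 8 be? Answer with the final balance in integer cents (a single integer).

107576

(re-executing from step 2 with the substitution; state before step 2: balance=287833)
step 2 (pay 25940): balance=265030
step 3 (pay 31662): balance=236256
step 4 (pay 26208): balance=212623
step 5 (pay 28225): balance=186715
step 6 (pay 25818): balance=162932
step 7 (pay 29731): balance=134976
step 8 (pay 28871): balance=107576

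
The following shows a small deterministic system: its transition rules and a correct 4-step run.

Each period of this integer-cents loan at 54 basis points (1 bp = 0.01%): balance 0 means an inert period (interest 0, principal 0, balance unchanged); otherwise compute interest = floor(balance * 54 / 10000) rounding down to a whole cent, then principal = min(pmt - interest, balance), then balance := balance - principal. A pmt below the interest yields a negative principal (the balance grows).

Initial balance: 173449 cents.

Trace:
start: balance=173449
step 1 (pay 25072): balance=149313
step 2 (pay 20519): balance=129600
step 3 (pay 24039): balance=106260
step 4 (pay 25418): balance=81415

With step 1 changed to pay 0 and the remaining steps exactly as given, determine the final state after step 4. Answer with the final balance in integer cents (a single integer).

106895

(re-executing from step 1 with the substitution; state before step 1: balance=173449)
step 1 (pay 0): balance=174385
step 2 (pay 20519): balance=154807
step 3 (pay 24039): balance=131603
step 4 (pay 25418): balance=106895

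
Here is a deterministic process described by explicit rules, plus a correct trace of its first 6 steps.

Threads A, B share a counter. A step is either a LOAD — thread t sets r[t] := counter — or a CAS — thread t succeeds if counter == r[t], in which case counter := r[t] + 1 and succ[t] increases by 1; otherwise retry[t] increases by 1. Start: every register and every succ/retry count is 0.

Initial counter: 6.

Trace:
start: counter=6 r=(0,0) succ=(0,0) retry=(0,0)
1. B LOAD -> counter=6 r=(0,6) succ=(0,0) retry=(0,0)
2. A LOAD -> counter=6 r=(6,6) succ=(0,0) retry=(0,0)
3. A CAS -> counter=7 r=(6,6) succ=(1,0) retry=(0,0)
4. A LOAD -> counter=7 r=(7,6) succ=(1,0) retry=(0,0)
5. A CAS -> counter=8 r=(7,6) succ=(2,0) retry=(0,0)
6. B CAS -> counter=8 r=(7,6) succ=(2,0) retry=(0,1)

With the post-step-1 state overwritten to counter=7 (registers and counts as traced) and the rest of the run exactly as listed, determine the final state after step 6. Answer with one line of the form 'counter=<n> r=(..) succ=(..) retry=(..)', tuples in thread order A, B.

state after step 1 := counter=7 r=(0,6) succ=(0,0) retry=(0,0)
2. A LOAD -> counter=7 r=(7,6) succ=(0,0) retry=(0,0)
3. A CAS -> counter=8 r=(7,6) succ=(1,0) retry=(0,0)
4. A LOAD -> counter=8 r=(8,6) succ=(1,0) retry=(0,0)
5. A CAS -> counter=9 r=(8,6) succ=(2,0) retry=(0,0)
6. B CAS -> counter=9 r=(8,6) succ=(2,0) retry=(0,1)

counter=9 r=(8,6) succ=(2,0) retry=(0,1)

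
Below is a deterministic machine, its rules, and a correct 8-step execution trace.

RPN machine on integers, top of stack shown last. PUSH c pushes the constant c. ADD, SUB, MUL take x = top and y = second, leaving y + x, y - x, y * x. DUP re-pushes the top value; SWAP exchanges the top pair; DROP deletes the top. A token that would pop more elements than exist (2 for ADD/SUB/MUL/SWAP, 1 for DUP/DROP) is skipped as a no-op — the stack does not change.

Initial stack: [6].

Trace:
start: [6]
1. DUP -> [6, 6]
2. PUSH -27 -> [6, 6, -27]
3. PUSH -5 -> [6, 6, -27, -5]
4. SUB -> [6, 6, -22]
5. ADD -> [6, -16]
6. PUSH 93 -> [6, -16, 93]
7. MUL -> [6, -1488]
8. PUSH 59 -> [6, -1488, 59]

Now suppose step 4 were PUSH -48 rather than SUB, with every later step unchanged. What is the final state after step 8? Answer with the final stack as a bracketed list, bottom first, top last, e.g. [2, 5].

[6, 6, -27, -4929, 59]

(re-executing from step 4 with the substitution; state before step 4: [6, 6, -27, -5])
4. PUSH -48 -> [6, 6, -27, -5, -48]
5. ADD -> [6, 6, -27, -53]
6. PUSH 93 -> [6, 6, -27, -53, 93]
7. MUL -> [6, 6, -27, -4929]
8. PUSH 59 -> [6, 6, -27, -4929, 59]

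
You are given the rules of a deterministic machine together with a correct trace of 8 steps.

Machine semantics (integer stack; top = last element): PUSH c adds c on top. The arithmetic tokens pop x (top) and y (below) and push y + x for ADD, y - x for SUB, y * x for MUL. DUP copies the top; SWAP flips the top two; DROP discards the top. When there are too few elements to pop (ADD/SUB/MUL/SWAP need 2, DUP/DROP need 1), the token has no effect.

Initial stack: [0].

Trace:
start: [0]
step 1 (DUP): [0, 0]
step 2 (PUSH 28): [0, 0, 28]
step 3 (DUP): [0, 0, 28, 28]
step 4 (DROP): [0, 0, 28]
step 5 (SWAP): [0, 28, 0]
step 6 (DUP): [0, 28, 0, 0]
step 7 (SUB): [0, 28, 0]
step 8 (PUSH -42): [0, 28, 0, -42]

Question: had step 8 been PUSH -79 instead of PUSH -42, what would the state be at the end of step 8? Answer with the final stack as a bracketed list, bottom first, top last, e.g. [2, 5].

(re-executing from step 8 with the substitution; state before step 8: [0, 28, 0])
step 8 (PUSH -79): [0, 28, 0, -79]

[0, 28, 0, -79]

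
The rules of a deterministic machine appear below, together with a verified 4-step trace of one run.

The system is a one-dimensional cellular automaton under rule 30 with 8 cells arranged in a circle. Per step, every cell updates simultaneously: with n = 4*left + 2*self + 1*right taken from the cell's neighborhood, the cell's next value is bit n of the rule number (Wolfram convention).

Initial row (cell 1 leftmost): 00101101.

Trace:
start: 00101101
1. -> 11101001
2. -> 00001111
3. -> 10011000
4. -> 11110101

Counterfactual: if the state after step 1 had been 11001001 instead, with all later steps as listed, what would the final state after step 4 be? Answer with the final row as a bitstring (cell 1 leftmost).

state after step 1 := 11001001
2. -> 00111111
3. -> 11100000
4. -> 10010001

10010001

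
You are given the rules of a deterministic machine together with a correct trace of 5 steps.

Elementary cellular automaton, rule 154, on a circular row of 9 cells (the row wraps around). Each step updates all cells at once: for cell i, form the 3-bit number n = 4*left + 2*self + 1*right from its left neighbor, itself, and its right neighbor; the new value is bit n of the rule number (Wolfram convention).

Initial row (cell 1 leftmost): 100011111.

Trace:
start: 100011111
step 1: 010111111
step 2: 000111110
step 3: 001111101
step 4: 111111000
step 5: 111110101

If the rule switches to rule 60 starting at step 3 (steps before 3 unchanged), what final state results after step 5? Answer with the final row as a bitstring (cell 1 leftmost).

010101001

(re-executing steps 3..5 under rule 60; state before step 3: 000111110)
step 3: 000100001
step 4: 100110001
step 5: 010101001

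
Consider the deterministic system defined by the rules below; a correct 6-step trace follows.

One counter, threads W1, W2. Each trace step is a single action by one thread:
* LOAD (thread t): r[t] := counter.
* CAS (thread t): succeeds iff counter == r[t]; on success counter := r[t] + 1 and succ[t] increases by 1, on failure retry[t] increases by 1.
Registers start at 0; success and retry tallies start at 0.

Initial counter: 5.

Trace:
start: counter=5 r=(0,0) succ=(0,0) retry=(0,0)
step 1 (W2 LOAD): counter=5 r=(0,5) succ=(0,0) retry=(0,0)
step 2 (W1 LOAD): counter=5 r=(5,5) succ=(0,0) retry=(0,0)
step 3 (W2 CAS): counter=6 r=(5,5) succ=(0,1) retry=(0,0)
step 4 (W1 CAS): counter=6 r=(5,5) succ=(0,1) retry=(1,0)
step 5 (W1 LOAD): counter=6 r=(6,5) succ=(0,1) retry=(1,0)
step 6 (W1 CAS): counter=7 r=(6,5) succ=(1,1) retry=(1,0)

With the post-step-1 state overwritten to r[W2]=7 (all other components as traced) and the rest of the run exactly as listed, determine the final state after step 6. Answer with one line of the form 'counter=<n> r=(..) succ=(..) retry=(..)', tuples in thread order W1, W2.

state after step 1 := counter=5 r=(0,7) succ=(0,0) retry=(0,0)
step 2 (W1 LOAD): counter=5 r=(5,7) succ=(0,0) retry=(0,0)
step 3 (W2 CAS): counter=5 r=(5,7) succ=(0,0) retry=(0,1)
step 4 (W1 CAS): counter=6 r=(5,7) succ=(1,0) retry=(0,1)
step 5 (W1 LOAD): counter=6 r=(6,7) succ=(1,0) retry=(0,1)
step 6 (W1 CAS): counter=7 r=(6,7) succ=(2,0) retry=(0,1)

counter=7 r=(6,7) succ=(2,0) retry=(0,1)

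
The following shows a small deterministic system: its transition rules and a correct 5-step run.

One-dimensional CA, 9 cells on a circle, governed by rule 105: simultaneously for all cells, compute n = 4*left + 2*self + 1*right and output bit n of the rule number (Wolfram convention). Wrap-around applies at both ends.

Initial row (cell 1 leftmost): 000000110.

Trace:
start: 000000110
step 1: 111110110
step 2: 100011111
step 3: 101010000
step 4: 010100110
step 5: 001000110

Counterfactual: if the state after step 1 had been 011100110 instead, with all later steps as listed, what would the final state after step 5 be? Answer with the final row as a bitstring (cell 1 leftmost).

state after step 1 := 011100110
step 2: 010100110
step 3: 001000110
step 4: 100010110
step 5: 001001111

001001111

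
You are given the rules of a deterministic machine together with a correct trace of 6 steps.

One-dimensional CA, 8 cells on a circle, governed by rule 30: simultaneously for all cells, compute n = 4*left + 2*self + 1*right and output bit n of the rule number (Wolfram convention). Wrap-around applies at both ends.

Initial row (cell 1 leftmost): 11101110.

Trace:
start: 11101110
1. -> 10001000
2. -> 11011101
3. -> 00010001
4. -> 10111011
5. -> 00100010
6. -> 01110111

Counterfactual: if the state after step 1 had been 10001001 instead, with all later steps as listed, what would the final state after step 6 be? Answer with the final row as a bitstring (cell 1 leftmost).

state after step 1 := 10001001
2. -> 01011111
3. -> 01010000
4. -> 11011000
5. -> 10010101
6. -> 01110101

01110101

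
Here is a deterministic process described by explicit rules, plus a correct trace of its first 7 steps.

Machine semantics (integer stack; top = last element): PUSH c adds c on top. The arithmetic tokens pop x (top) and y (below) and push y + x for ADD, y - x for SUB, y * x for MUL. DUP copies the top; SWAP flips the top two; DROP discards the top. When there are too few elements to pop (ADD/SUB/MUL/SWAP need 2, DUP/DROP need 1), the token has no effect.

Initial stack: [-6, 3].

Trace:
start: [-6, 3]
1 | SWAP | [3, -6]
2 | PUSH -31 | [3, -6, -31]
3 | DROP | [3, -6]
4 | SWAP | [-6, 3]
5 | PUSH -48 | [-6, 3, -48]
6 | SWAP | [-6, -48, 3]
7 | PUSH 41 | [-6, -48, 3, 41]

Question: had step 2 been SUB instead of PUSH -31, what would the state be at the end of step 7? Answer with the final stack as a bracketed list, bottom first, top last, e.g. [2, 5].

[-48, 41]

(re-executing from step 2 with the substitution; state before step 2: [3, -6])
2 | SUB | [9]
3 | DROP | []
4 | SWAP | []
5 | PUSH -48 | [-48]
6 | SWAP | [-48]
7 | PUSH 41 | [-48, 41]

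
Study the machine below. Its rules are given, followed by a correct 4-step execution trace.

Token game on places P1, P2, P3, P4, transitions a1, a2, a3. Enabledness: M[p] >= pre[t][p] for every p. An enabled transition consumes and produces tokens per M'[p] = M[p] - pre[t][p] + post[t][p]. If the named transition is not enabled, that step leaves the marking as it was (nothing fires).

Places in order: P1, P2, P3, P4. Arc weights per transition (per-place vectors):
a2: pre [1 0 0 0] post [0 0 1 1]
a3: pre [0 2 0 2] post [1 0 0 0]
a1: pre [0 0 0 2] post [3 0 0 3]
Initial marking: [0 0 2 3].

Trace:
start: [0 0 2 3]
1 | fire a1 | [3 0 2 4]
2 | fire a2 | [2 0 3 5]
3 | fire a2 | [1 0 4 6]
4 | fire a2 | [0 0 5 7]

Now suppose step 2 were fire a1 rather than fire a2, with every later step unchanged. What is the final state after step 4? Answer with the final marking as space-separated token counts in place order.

4 0 4 7

(re-executing from step 2 with the substitution; state before step 2: [3 0 2 4])
2 | fire a1 | [6 0 2 5]
3 | fire a2 | [5 0 3 6]
4 | fire a2 | [4 0 4 7]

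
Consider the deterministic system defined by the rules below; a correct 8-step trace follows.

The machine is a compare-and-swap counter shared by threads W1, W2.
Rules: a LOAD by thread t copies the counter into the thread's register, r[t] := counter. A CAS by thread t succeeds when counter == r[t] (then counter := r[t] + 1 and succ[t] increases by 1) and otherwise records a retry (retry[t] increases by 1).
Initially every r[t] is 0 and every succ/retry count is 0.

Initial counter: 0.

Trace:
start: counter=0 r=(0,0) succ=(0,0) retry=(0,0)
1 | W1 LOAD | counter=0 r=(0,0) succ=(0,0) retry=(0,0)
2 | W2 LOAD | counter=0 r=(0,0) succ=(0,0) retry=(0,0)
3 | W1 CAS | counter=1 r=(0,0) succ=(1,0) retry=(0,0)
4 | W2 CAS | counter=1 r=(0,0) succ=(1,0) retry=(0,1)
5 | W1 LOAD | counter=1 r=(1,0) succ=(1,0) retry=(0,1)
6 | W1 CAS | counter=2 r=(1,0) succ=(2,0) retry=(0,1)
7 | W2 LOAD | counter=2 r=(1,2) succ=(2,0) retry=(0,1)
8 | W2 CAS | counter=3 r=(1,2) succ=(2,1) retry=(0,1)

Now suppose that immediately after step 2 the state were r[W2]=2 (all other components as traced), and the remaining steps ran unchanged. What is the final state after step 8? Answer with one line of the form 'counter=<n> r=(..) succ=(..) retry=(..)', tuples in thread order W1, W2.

state after step 2 := counter=0 r=(0,2) succ=(0,0) retry=(0,0)
3 | W1 CAS | counter=1 r=(0,2) succ=(1,0) retry=(0,0)
4 | W2 CAS | counter=1 r=(0,2) succ=(1,0) retry=(0,1)
5 | W1 LOAD | counter=1 r=(1,2) succ=(1,0) retry=(0,1)
6 | W1 CAS | counter=2 r=(1,2) succ=(2,0) retry=(0,1)
7 | W2 LOAD | counter=2 r=(1,2) succ=(2,0) retry=(0,1)
8 | W2 CAS | counter=3 r=(1,2) succ=(2,1) retry=(0,1)

counter=3 r=(1,2) succ=(2,1) retry=(0,1)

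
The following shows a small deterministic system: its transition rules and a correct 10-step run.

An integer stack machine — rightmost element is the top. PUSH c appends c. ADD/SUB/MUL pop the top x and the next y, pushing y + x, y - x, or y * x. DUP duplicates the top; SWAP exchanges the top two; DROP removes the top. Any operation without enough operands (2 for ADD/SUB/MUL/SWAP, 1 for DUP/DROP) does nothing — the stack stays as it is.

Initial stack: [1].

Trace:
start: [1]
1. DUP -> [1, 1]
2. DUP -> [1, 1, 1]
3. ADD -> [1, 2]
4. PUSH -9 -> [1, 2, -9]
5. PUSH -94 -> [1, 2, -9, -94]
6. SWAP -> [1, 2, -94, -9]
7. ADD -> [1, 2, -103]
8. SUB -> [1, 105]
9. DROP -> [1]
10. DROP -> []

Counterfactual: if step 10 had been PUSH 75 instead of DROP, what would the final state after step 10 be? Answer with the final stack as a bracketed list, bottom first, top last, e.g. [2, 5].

(re-executing from step 10 with the substitution; state before step 10: [1])
10. PUSH 75 -> [1, 75]

[1, 75]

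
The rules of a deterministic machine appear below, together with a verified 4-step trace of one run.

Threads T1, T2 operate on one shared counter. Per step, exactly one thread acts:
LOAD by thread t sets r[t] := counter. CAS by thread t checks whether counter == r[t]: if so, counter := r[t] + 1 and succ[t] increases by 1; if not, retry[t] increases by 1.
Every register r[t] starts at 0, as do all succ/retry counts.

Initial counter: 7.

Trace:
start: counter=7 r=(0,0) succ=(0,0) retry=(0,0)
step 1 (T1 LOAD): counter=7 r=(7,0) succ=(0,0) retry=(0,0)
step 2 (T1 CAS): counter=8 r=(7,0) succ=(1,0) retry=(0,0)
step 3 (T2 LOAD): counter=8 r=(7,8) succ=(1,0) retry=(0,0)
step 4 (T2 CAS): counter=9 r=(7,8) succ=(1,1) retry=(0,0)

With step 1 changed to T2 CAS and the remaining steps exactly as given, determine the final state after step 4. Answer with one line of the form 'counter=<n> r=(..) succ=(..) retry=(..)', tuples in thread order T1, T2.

(re-executing from step 1 with the substitution; state before step 1: counter=7 r=(0,0) succ=(0,0) retry=(0,0))
step 1 (T2 CAS): counter=7 r=(0,0) succ=(0,0) retry=(0,1)
step 2 (T1 CAS): counter=7 r=(0,0) succ=(0,0) retry=(1,1)
step 3 (T2 LOAD): counter=7 r=(0,7) succ=(0,0) retry=(1,1)
step 4 (T2 CAS): counter=8 r=(0,7) succ=(0,1) retry=(1,1)

counter=8 r=(0,7) succ=(0,1) retry=(1,1)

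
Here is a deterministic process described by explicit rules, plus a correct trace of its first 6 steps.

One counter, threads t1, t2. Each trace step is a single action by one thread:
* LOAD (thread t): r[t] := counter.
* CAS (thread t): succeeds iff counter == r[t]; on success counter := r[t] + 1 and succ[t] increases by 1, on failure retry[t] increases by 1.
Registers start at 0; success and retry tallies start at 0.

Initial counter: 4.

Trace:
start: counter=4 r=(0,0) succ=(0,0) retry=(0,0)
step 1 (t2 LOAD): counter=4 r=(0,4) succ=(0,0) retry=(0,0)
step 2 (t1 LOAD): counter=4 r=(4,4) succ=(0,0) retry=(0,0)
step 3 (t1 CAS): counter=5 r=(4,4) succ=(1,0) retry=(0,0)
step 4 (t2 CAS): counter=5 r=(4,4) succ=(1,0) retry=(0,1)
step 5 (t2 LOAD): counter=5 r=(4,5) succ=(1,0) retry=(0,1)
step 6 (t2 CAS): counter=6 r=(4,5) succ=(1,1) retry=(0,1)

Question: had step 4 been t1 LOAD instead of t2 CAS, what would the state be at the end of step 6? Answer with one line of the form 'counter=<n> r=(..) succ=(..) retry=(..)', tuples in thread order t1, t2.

(re-executing from step 4 with the substitution; state before step 4: counter=5 r=(4,4) succ=(1,0) retry=(0,0))
step 4 (t1 LOAD): counter=5 r=(5,4) succ=(1,0) retry=(0,0)
step 5 (t2 LOAD): counter=5 r=(5,5) succ=(1,0) retry=(0,0)
step 6 (t2 CAS): counter=6 r=(5,5) succ=(1,1) retry=(0,0)

counter=6 r=(5,5) succ=(1,1) retry=(0,0)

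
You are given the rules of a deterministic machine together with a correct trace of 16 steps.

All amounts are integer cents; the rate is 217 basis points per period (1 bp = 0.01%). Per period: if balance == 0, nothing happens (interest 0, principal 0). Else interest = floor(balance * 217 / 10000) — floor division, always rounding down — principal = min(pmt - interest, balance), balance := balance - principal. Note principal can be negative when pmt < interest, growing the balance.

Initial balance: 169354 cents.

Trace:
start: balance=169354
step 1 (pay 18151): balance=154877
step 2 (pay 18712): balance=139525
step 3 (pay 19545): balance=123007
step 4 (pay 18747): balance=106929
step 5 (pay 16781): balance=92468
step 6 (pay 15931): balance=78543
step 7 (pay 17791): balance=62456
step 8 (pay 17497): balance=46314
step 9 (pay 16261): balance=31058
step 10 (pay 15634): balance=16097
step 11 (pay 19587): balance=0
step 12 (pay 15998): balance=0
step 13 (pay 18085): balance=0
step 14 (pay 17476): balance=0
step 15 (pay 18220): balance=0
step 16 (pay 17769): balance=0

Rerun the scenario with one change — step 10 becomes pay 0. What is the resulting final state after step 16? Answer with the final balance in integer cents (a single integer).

0

(re-executing from step 10 with the substitution; state before step 10: balance=31058)
step 10 (pay 0): balance=31731
step 11 (pay 19587): balance=12832
step 12 (pay 15998): balance=0
step 13 (pay 18085): balance=0
step 14 (pay 17476): balance=0
step 15 (pay 18220): balance=0
step 16 (pay 17769): balance=0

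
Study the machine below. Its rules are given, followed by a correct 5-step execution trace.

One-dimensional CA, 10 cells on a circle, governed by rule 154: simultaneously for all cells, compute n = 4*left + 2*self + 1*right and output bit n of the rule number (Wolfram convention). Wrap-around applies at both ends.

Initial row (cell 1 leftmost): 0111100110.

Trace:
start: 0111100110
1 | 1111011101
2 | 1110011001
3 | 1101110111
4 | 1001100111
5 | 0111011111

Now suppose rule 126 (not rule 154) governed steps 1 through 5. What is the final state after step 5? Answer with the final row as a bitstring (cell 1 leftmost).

(re-executing steps 1..5 under rule 126; state before step 1: 0111100110)
1 | 1100111111
2 | 0111100000
3 | 1100110000
4 | 1111111001
5 | 0000001111

0000001111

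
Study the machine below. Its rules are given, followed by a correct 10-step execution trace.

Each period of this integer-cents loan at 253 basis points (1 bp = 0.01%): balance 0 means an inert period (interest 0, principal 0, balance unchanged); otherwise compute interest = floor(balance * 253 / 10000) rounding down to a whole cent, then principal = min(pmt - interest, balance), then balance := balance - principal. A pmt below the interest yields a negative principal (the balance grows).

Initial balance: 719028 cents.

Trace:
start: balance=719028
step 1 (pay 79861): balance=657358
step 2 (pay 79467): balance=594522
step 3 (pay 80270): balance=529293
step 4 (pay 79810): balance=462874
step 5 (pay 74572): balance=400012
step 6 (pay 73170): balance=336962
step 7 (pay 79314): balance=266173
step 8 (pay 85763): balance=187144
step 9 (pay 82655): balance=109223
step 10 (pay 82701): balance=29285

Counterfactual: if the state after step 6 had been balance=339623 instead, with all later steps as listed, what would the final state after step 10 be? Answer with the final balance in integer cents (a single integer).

state after step 6 := balance=339623
step 7 (pay 79314): balance=268901
step 8 (pay 85763): balance=189941
step 9 (pay 82655): balance=112091
step 10 (pay 82701): balance=32225

32225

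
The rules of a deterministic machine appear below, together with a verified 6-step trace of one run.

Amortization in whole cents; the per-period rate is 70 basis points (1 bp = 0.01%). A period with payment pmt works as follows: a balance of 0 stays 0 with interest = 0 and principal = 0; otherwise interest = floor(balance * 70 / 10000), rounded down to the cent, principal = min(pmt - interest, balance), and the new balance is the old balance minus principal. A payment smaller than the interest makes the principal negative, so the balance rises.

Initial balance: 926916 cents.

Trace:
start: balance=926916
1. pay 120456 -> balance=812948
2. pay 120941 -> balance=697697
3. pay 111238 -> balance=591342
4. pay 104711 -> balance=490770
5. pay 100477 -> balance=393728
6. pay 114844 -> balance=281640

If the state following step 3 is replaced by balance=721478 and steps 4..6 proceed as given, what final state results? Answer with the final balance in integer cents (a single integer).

414527

state after step 3 := balance=721478
4. pay 104711 -> balance=621817
5. pay 100477 -> balance=525692
6. pay 114844 -> balance=414527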